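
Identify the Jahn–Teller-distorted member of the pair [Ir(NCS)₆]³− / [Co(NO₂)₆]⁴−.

[Co(NO₂)₆]⁴−

[Ir(NCS)₆]³−: Summing ligand charges against the −3 overall charge gives an oxidation state of +3 for iridium. Group 9 minus oxidation state 3 gives a d⁶ configuration. A 5d ion has a large Δₒ and is invariably low-spin. The d⁶ configuration leaves the e_g set evenly filled (or empty) — no strong Jahn–Teller driving force.
[Co(NO₂)₆]⁴−: Summing ligand charges against the −4 overall charge gives an oxidation state of +2 for cobalt. Cobalt is a group-9 element; Co(II) is therefore d⁷. Nitro (N-bound nitrite) is a strong-field ligand (high in the spectrochemical series) for a first-row metal, so the complex is low-spin. The t₂g⁶e_g¹ (low-spin) configuration has an unevenly filled e_g set; the Jahn–Teller theorem predicts a tetragonal distortion (typically axial elongation) to lift the degeneracy.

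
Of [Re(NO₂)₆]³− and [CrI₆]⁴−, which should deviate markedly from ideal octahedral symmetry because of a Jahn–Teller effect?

[CrI₆]⁴−

[Re(NO₂)₆]³−: Summing ligand charges against the −3 overall charge gives an oxidation state of +3 for rhenium. Re sits in group 7, so the d-electron count is 7 − 3 = 4. A 5d ion has a large Δₒ and is invariably low-spin. The d⁴ configuration leaves the e_g set evenly filled (or empty) — no strong Jahn–Teller driving force.
[CrI₆]⁴−: Ligand charges: each iodide is −1. With an overall charge of −4 the chromium centre must be in the +2 oxidation state. Cr sits in group 6, so the d-electron count is 6 − 2 = 4. Iodide is a weak-field ligand for a first-row metal, so the complex is high-spin. The t₂g³e_g¹ (high-spin) configuration has an unevenly filled e_g set; the Jahn–Teller theorem predicts a tetragonal distortion (typically axial elongation) to lift the degeneracy.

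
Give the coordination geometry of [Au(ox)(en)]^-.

tetrahedral

Ligand charges: each oxalate is −2; ethylenediamine is neutral. With an overall charge of −1 the gold centre must be in the +1 oxidation state.
Au sits in group 11, so the d-electron count is 11 − 1 = 10.
Counting donor atoms: 1×oxalate (bidentate) → 2 donors; 1×ethylenediamine (bidentate) → 2 donors. Coordination number = 4.
A d¹⁰ ion has no crystal-field stabilisation preference between square planar and tetrahedral, so four ligands adopt the sterically favoured tetrahedral geometry.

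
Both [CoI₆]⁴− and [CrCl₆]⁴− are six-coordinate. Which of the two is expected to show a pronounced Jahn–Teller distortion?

[CoI₆]⁴−: Summing ligand charges against the −4 overall charge gives an oxidation state of +2 for cobalt. Cobalt is a group-9 element; Co(II) is therefore d⁷. Iodide is a weak-field ligand for a first-row metal, so the complex is high-spin. The d⁷ configuration leaves the e_g set evenly filled (or empty) — no strong Jahn–Teller driving force.
[CrCl₆]⁴−: Ligand charges: each chloride is −1. With an overall charge of −4 the chromium centre must be in the +2 oxidation state. Group 6 minus oxidation state 2 gives a d⁴ configuration. Chloride is a weak-field ligand for a first-row metal, so the complex is high-spin. The t₂g³e_g¹ (high-spin) configuration has an unevenly filled e_g set; the Jahn–Teller theorem predicts a tetragonal distortion (typically axial elongation) to lift the degeneracy.

[CrCl₆]⁴−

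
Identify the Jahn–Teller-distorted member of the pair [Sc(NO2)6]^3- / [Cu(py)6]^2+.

[Sc(NO2)6]^3-: Summing ligand charges against the −3 overall charge gives an oxidation state of +3 for scandium. Scandium is a group-3 element; Sc(III) is therefore d⁰. The d⁰ configuration leaves the e_g set evenly filled (or empty) — no strong Jahn–Teller driving force.
[Cu(py)6]^2+: Ligand charges: pyridine is neutral. With an overall charge of +2 the copper centre must be in the +2 oxidation state. Copper is a group-11 element; Cu(II) is therefore d⁹. The t₂g⁶e_g³ configuration has an unevenly filled e_g set; the Jahn–Teller theorem predicts a tetragonal distortion (typically axial elongation) to lift the degeneracy.

[Cu(py)6]^2+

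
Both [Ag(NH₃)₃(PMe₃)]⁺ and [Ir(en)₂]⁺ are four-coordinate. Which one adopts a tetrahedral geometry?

[Ag(NH₃)₃(PMe₃)]⁺

For [Ag(NH₃)₃(PMe₃)]⁺: Ligand charges: ammonia is neutral; trimethylphosphine is neutral. With an overall charge of +1 the silver centre must be in the +1 oxidation state. Ag sits in group 11, so the d-electron count is 11 − 1 = 10. A d¹⁰ ion has no crystal-field stabilisation preference between square planar and tetrahedral, so four ligands adopt the sterically favoured tetrahedral geometry. → tetrahedral.
For [Ir(en)₂]⁺: Summing ligand charges against the +1 overall charge gives an oxidation state of +1 for iridium. Group 9 minus oxidation state 1 gives a d⁸ configuration. A 5d d⁸ ion has a large crystal-field splitting; square planar leaves the high-energy d_{x²−y²} orbital empty and maximises CFSE. → square planar.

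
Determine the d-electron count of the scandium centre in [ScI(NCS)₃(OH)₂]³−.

Summing ligand charges against the −3 overall charge gives an oxidation state of +3 for scandium.
Sc sits in group 3, so the d-electron count is 3 − 3 = 0.

d0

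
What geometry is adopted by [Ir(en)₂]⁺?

Ethylenediamine is neutral; balancing the +1 overall charge requires Ir(I).
Group 9 minus oxidation state 1 gives a d⁸ configuration.
Counting donor atoms: 2×ethylenediamine (bidentate) → 4 donors. Coordination number = 4.
A 5d d⁸ ion has a large crystal-field splitting; square planar leaves the high-energy d_{x²−y²} orbital empty and maximises CFSE.

square planar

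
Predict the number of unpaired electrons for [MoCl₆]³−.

Ligand charges: each chloride is −1. With an overall charge of −3 the molybdenum centre must be in the +3 oxidation state.
Group 6 minus oxidation state 3 gives a d³ configuration.
In an octahedral field the d³ configuration is t₂g³e_g⁰ (only one arrangement possible), giving 3 unpaired electrons.

3 unpaired electrons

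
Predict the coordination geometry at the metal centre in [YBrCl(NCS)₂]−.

tetrahedral

Each bromide is −1; each chloride is −1; each isothiocyanate is −1; balancing the −1 overall charge requires Y(III).
Y sits in group 3, so the d-electron count is 3 − 3 = 0.
Coordination number: 4.
A d⁰ ion has no crystal-field stabilisation preference between square planar and tetrahedral, so four ligands adopt the sterically favoured tetrahedral geometry.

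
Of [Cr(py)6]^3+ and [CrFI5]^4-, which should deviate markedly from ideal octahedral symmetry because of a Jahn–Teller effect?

[Cr(py)6]^3+: Summing ligand charges against the +3 overall charge gives an oxidation state of +3 for chromium. Cr sits in group 6, so the d-electron count is 6 − 3 = 3. The d³ configuration leaves the e_g set evenly filled (or empty) — no strong Jahn–Teller driving force.
[CrFI5]^4-: Ligand charges: each fluoride is −1; each iodide is −1. With an overall charge of −4 the chromium centre must be in the +2 oxidation state. Group 6 minus oxidation state 2 gives a d⁴ configuration. Fluoride and iodide are weak-field ligands for a first-row metal, so the complex is high-spin. The t₂g³e_g¹ (high-spin) configuration has an unevenly filled e_g set; the Jahn–Teller theorem predicts a tetragonal distortion (typically axial elongation) to lift the degeneracy.

[CrFI5]^4-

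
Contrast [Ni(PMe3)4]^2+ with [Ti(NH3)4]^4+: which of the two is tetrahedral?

For [Ni(PMe3)4]^2+: Trimethylphosphine is neutral; balancing the +2 overall charge requires Ni(II). Group 10 minus oxidation state 2 gives a d⁸ configuration. Trimethylphosphine is a strong-field ligand (high in the spectrochemical series). A 3d d⁸ ion with strong-field ligands gains enough CFSE to favour square planar over tetrahedral. → square planar.
For [Ti(NH3)4]^4+: Summing ligand charges against the +4 overall charge gives an oxidation state of +4 for titanium. Titanium is a group-4 element; Ti(IV) is therefore d⁰. A d⁰ ion has no crystal-field stabilisation preference between square planar and tetrahedral, so four ligands adopt the sterically favoured tetrahedral geometry. → tetrahedral.

[Ti(NH3)4]^4+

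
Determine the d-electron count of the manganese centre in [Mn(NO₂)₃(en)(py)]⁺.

Each nitro (N-bound nitrite) is −1; ethylenediamine is neutral; pyridine is neutral; balancing the +1 overall charge requires Mn(IV).
Manganese is a group-7 element; Mn(IV) is therefore d³.

d³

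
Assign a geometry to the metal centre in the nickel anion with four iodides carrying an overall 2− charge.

tetrahedral

Ligand charges: each iodide is −1. With an overall charge of −2 the nickel centre must be in the +2 oxidation state.
Group 10 minus oxidation state 2 gives a d⁸ configuration.
Coordination number: 4.
Iodide is a weak-field ligand.
With weak-field ligands the CFSE gain from square planar is small, so a 3d d⁸ ion takes the sterically preferred tetrahedral geometry.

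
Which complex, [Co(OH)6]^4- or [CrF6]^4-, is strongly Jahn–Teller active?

[CrF6]^4-

[Co(OH)6]^4-: Summing ligand charges against the −4 overall charge gives an oxidation state of +2 for cobalt. Co sits in group 9, so the d-electron count is 9 − 2 = 7. Hydroxide is a weak-field ligand for a first-row metal, so the complex is high-spin. The d⁷ configuration leaves the e_g set evenly filled (or empty) — no strong Jahn–Teller driving force.
[CrF6]^4-: Ligand charges: each fluoride is −1. With an overall charge of −4 the chromium centre must be in the +2 oxidation state. Group 6 minus oxidation state 2 gives a d⁴ configuration. Fluoride is a weak-field ligand for a first-row metal, so the complex is high-spin. The t₂g³e_g¹ (high-spin) configuration has an unevenly filled e_g set; the Jahn–Teller theorem predicts a tetragonal distortion (typically axial elongation) to lift the degeneracy.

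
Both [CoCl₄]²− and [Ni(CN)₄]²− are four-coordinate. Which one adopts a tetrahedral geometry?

[CoCl₄]²−

For [CoCl₄]²−: Ligand charges: each chloride is −1. With an overall charge of −2 the cobalt centre must be in the +2 oxidation state. Group 9 minus oxidation state 2 gives a d⁷ configuration. For a high-spin 3d d⁷ ion with weak-field ligands the small Δₜ gives little square-planar CFSE advantage, so four ligands adopt the sterically favoured tetrahedral geometry. → tetrahedral.
For [Ni(CN)₄]²−: Summing ligand charges against the −2 overall charge gives an oxidation state of +2 for nickel. Group 10 minus oxidation state 2 gives a d⁸ configuration. Cyanide is a strong-field ligand (high in the spectrochemical series). A 3d d⁸ ion with strong-field ligands gains enough CFSE to favour square planar over tetrahedral. → square planar.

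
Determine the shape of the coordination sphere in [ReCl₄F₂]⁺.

octahedral

Summing ligand charges against the +1 overall charge gives an oxidation state of +7 for rhenium.
Group 7 minus oxidation state 7 gives a d⁰ configuration.
With 6 monodentate ligands the coordination number is 6.
Six donors around a single metal centre give an octahedral coordination sphere.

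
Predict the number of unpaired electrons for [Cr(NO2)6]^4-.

Ligand charges: each nitro (N-bound nitrite) is −1. With an overall charge of −4 the chromium centre must be in the +2 oxidation state.
Chromium is a group-6 element; Cr(II) is therefore d⁴.
The spin state decides the count: Nitro (N-bound nitrite) is a strong-field ligand (high in the spectrochemical series) for a first-row metal, so the complex is low-spin.
An octahedral low-spin d⁴ ion is t₂g⁴e_g⁰, giving 2 unpaired electrons.

2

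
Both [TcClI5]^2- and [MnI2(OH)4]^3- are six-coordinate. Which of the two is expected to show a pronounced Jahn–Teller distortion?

[TcClI5]^2-: Each chloride is −1; each iodide is −1; balancing the −2 overall charge requires Tc(IV). Technetium is a group-7 element; Tc(IV) is therefore d³. The d³ configuration leaves the e_g set evenly filled (or empty) — no strong Jahn–Teller driving force.
[MnI2(OH)4]^3-: Ligand charges: each iodide is −1; each hydroxide is −1. With an overall charge of −3 the manganese centre must be in the +3 oxidation state. Manganese is a group-7 element; Mn(III) is therefore d⁴. Hydroxide and iodide are weak-field ligands for a first-row metal, so the complex is high-spin. The t₂g³e_g¹ (high-spin) configuration has an unevenly filled e_g set; the Jahn–Teller theorem predicts a tetragonal distortion (typically axial elongation) to lift the degeneracy.

[MnI2(OH)4]^3-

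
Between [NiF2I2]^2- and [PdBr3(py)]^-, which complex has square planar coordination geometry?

For [NiF2I2]^2-: Ligand charges: each fluoride is −1; each iodide is −1. With an overall charge of −2 the nickel centre must be in the +2 oxidation state. Nickel is a group-10 element; Ni(II) is therefore d⁸. Fluoride and iodide are weak-field ligands. With weak-field ligands the CFSE gain from square planar is small, so a 3d d⁸ ion takes the sterically preferred tetrahedral geometry. → tetrahedral.
For [PdBr3(py)]^-: Ligand charges: each bromide is −1; pyridine is neutral. With an overall charge of −1 the palladium centre must be in the +2 oxidation state. Pd sits in group 10, so the d-electron count is 10 − 2 = 8. A 4d d⁸ ion has a large crystal-field splitting; square planar leaves the high-energy d_{x²−y²} orbital empty and maximises CFSE. → square planar.

[PdBr3(py)]^-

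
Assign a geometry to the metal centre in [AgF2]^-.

linear

Summing ligand charges against the −1 overall charge gives an oxidation state of +1 for silver.
Group 11 minus oxidation state 1 gives a d¹⁰ configuration.
With 2 monodentate ligands the coordination number is 2.
A d¹⁰ ion with only two ligands adopts a linear arrangement (sp hybridisation; no CFSE preference).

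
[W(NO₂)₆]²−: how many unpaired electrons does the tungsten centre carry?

Summing ligand charges against the −2 overall charge gives an oxidation state of +4 for tungsten.
Group 6 minus oxidation state 4 gives a d² configuration.
In an octahedral field the d² configuration is t₂g²e_g⁰ (only one arrangement possible), giving 2 unpaired electrons.

2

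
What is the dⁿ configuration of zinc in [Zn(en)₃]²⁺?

d¹⁰

Ethylenediamine is neutral; balancing the +2 overall charge requires Zn(II).
Zinc is a group-12 element; Zn(II) is therefore d¹⁰.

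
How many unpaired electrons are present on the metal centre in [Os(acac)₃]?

Each acetylacetonate is −1; balancing the 0 overall charge requires Os(III).
Osmium is a group-8 element; Os(III) is therefore d⁵.
Counting donor atoms: 3×acetylacetonate (bidentate) → 6 donors. Coordination number = 6.
The spin state decides the count: a 5d ion has a large Δₒ and is invariably low-spin.
An octahedral low-spin d⁵ ion is t₂g⁵e_g⁰, giving 1 unpaired electron.

1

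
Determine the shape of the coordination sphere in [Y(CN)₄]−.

Each cyanide is −1; balancing the −1 overall charge requires Y(III).
Group 3 minus oxidation state 3 gives a d⁰ configuration.
With 4 monodentate ligands the coordination number is 4.
A d⁰ ion has no crystal-field stabilisation preference between square planar and tetrahedral, so four ligands adopt the sterically favoured tetrahedral geometry.

tetrahedral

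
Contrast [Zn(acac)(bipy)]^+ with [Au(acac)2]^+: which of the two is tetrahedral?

For [Zn(acac)(bipy)]^+: Each acetylacetonate is −1; 2,2′-bipyridine is neutral; balancing the +1 overall charge requires Zn(II). Zinc is a group-12 element; Zn(II) is therefore d¹⁰. A d¹⁰ ion has no crystal-field stabilisation preference between square planar and tetrahedral, so four ligands adopt the sterically favoured tetrahedral geometry. → tetrahedral.
For [Au(acac)2]^+: Ligand charges: each acetylacetonate is −1. With an overall charge of +1 the gold centre must be in the +3 oxidation state. Group 11 minus oxidation state 3 gives a d⁸ configuration. A 5d d⁸ ion has a large crystal-field splitting; square planar leaves the high-energy d_{x²−y²} orbital empty and maximises CFSE. → square planar.

[Zn(acac)(bipy)]^+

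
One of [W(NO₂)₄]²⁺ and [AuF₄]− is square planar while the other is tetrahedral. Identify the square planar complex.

For [W(NO₂)₄]²⁺: Ligand charges: each nitro (N-bound nitrite) is −1. With an overall charge of +2 the tungsten centre must be in the +6 oxidation state. Tungsten is a group-6 element; W(VI) is therefore d⁰. A d⁰ ion has no crystal-field stabilisation preference between square planar and tetrahedral, so four ligands adopt the sterically favoured tetrahedral geometry. → tetrahedral.
For [AuF₄]−: Each fluoride is −1; balancing the −1 overall charge requires Au(III). Group 11 minus oxidation state 3 gives a d⁸ configuration. A 5d d⁸ ion has a large crystal-field splitting; square planar leaves the high-energy d_{x²−y²} orbital empty and maximises CFSE. → square planar.

[AuF₄]−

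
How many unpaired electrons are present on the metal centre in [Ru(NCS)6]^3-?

1 unpaired electron

Ligand charges: each isothiocyanate is −1. With an overall charge of −3 the ruthenium centre must be in the +3 oxidation state.
Ru sits in group 8, so the d-electron count is 8 − 3 = 5.
The spin state decides the count: a 4d ion has a large Δₒ and is invariably low-spin.
An octahedral low-spin d⁵ ion is t₂g⁵e_g⁰, giving 1 unpaired electron.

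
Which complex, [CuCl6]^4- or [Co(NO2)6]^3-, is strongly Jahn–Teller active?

[CuCl6]^4-

[CuCl6]^4-: Summing ligand charges against the −4 overall charge gives an oxidation state of +2 for copper. Copper is a group-11 element; Cu(II) is therefore d⁹. The t₂g⁶e_g³ configuration has an unevenly filled e_g set; the Jahn–Teller theorem predicts a tetragonal distortion (typically axial elongation) to lift the degeneracy.
[Co(NO2)6]^3-: Summing ligand charges against the −3 overall charge gives an oxidation state of +3 for cobalt. Group 9 minus oxidation state 3 gives a d⁶ configuration. Co(III) has an exceptionally large octahedral splitting and is low-spin with essentially every ligand except fluoride. The d⁶ configuration leaves the e_g set evenly filled (or empty) — no strong Jahn–Teller driving force.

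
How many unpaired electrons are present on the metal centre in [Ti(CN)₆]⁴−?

Summing ligand charges against the −4 overall charge gives an oxidation state of +2 for titanium.
Titanium is a group-4 element; Ti(II) is therefore d².
In an octahedral field the d² configuration is t₂g²e_g⁰ (only one arrangement possible), giving 2 unpaired electrons.

2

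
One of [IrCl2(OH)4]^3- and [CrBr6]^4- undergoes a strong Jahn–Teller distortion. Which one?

[IrCl2(OH)4]^3-: Each chloride is −1; each hydroxide is −1; balancing the −3 overall charge requires Ir(III). Group 9 minus oxidation state 3 gives a d⁶ configuration. A 5d ion has a large Δₒ and is invariably low-spin. The d⁶ configuration leaves the e_g set evenly filled (or empty) — no strong Jahn–Teller driving force.
[CrBr6]^4-: Each bromide is −1; balancing the −4 overall charge requires Cr(II). Chromium is a group-6 element; Cr(II) is therefore d⁴. Bromide is a weak-field ligand for a first-row metal, so the complex is high-spin. The t₂g³e_g¹ (high-spin) configuration has an unevenly filled e_g set; the Jahn–Teller theorem predicts a tetragonal distortion (typically axial elongation) to lift the degeneracy.

[CrBr6]^4-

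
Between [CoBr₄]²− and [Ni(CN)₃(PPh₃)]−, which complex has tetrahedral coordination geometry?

[CoBr₄]²−

For [CoBr₄]²−: Each bromide is −1; balancing the −2 overall charge requires Co(II). Cobalt is a group-9 element; Co(II) is therefore d⁷. For a high-spin 3d d⁷ ion with weak-field ligands the small Δₜ gives little square-planar CFSE advantage, so four ligands adopt the sterically favoured tetrahedral geometry. → tetrahedral.
For [Ni(CN)₃(PPh₃)]−: Summing ligand charges against the −1 overall charge gives an oxidation state of +2 for nickel. Nickel is a group-10 element; Ni(II) is therefore d⁸. Cyanide and triphenylphosphine are strong-field ligands (high in the spectrochemical series). A 3d d⁸ ion with strong-field ligands gains enough CFSE to favour square planar over tetrahedral. → square planar.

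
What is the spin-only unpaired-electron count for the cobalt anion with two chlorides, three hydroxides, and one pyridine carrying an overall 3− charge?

3 unpaired electrons

Summing ligand charges against the −3 overall charge gives an oxidation state of +2 for cobalt.
Group 9 minus oxidation state 2 gives a d⁷ configuration.
The spin state decides the count: Chloride and hydroxide are weak-field ligands for a first-row metal, so the complex is high-spin.
An octahedral high-spin d⁷ ion is t₂g⁵e_g², giving 3 unpaired electrons.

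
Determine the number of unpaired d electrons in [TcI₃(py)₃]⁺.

3

Summing ligand charges against the +1 overall charge gives an oxidation state of +4 for technetium.
Group 7 minus oxidation state 4 gives a d³ configuration.
In an octahedral field the d³ configuration is t₂g³e_g⁰ (only one arrangement possible), giving 3 unpaired electrons.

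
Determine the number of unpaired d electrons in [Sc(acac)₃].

0 unpaired electrons

Ligand charges: each acetylacetonate is −1. With an overall charge of 0 the scandium centre must be in the +3 oxidation state.
Scandium is a group-3 element; Sc(III) is therefore d⁰.
Counting donor atoms: 3×acetylacetonate (bidentate) → 6 donors. Coordination number = 6.
In an octahedral field the d⁰ configuration is t₂g⁰e_g⁰, giving 0 unpaired electrons.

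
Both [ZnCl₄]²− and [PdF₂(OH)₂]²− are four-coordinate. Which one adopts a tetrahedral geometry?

[ZnCl₄]²−

For [ZnCl₄]²−: Each chloride is −1; balancing the −2 overall charge requires Zn(II). Group 12 minus oxidation state 2 gives a d¹⁰ configuration. A d¹⁰ ion has no crystal-field stabilisation preference between square planar and tetrahedral, so four ligands adopt the sterically favoured tetrahedral geometry. → tetrahedral.
For [PdF₂(OH)₂]²−: Each fluoride is −1; each hydroxide is −1; balancing the −2 overall charge requires Pd(II). Pd sits in group 10, so the d-electron count is 10 − 2 = 8. A 4d d⁸ ion has a large crystal-field splitting; square planar leaves the high-energy d_{x²−y²} orbital empty and maximises CFSE. → square planar.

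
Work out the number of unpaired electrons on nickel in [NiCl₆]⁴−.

Ligand charges: each chloride is −1. With an overall charge of −4 the nickel centre must be in the +2 oxidation state.
Ni sits in group 10, so the d-electron count is 10 − 2 = 8.
In an octahedral field the d⁸ configuration is t₂g⁶e_g² (only one arrangement possible), giving 2 unpaired electrons.

2 unpaired electrons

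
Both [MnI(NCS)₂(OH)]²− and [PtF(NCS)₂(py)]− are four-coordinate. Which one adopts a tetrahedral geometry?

For [MnI(NCS)₂(OH)]²−: Summing ligand charges against the −2 overall charge gives an oxidation state of +2 for manganese. Manganese is a group-7 element; Mn(II) is therefore d⁵. A high-spin d⁵ ion has zero CFSE in either geometry, so four ligands adopt the sterically favoured tetrahedral geometry. → tetrahedral.
For [PtF(NCS)₂(py)]−: Each fluoride is −1; each isothiocyanate is −1; pyridine is neutral; balancing the −1 overall charge requires Pt(II). Pt sits in group 10, so the d-electron count is 10 − 2 = 8. A 5d d⁸ ion has a large crystal-field splitting; square planar leaves the high-energy d_{x²−y²} orbital empty and maximises CFSE. → square planar.

[MnI(NCS)₂(OH)]²−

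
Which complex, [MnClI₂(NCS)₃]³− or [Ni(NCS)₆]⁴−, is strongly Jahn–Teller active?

[MnClI₂(NCS)₃]³−

[MnClI₂(NCS)₃]³−: Ligand charges: each chloride is −1; each iodide is −1; each isothiocyanate is −1. With an overall charge of −3 the manganese centre must be in the +3 oxidation state. Mn sits in group 7, so the d-electron count is 7 − 3 = 4. Chloride, iodide, and isothiocyanate are weak-field ligands for a first-row metal, so the complex is high-spin. The t₂g³e_g¹ (high-spin) configuration has an unevenly filled e_g set; the Jahn–Teller theorem predicts a tetragonal distortion (typically axial elongation) to lift the degeneracy.
[Ni(NCS)₆]⁴−: Each isothiocyanate is −1; balancing the −4 overall charge requires Ni(II). Nickel is a group-10 element; Ni(II) is therefore d⁸. The d⁸ configuration leaves the e_g set evenly filled (or empty) — no strong Jahn–Teller driving force.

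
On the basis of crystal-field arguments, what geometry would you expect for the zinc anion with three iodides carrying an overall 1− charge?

Each iodide is −1; balancing the −1 overall charge requires Zn(II).
Zn sits in group 12, so the d-electron count is 12 − 2 = 10.
With 3 monodentate ligands the coordination number is 3.
Three ligands around a d¹⁰ centre minimise repulsion in a trigonal-planar arrangement.

trigonal planar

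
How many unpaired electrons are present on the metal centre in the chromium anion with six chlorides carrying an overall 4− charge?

Summing ligand charges against the −4 overall charge gives an oxidation state of +2 for chromium.
Group 6 minus oxidation state 2 gives a d⁴ configuration.
The spin state decides the count: Chloride is a weak-field ligand for a first-row metal, so the complex is high-spin.
An octahedral high-spin d⁴ ion is t₂g³e_g¹, giving 4 unpaired electrons.

4 unpaired electrons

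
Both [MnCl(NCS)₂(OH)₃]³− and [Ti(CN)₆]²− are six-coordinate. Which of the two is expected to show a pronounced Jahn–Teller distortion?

[MnCl(NCS)₂(OH)₃]³−

[MnCl(NCS)₂(OH)₃]³−: Ligand charges: each chloride is −1; each isothiocyanate is −1; each hydroxide is −1. With an overall charge of −3 the manganese centre must be in the +3 oxidation state. Group 7 minus oxidation state 3 gives a d⁴ configuration. Chloride, hydroxide, and isothiocyanate are weak-field ligands for a first-row metal, so the complex is high-spin. The t₂g³e_g¹ (high-spin) configuration has an unevenly filled e_g set; the Jahn–Teller theorem predicts a tetragonal distortion (typically axial elongation) to lift the degeneracy.
[Ti(CN)₆]²−: Summing ligand charges against the −2 overall charge gives an oxidation state of +4 for titanium. Titanium is a group-4 element; Ti(IV) is therefore d⁰. The d⁰ configuration leaves the e_g set evenly filled (or empty) — no strong Jahn–Teller driving force.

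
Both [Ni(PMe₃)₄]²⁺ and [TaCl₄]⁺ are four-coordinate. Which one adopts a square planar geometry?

[Ni(PMe₃)₄]²⁺

For [Ni(PMe₃)₄]²⁺: Summing ligand charges against the +2 overall charge gives an oxidation state of +2 for nickel. Group 10 minus oxidation state 2 gives a d⁸ configuration. Trimethylphosphine is a strong-field ligand (high in the spectrochemical series). A 3d d⁸ ion with strong-field ligands gains enough CFSE to favour square planar over tetrahedral. → square planar.
For [TaCl₄]⁺: Summing ligand charges against the +1 overall charge gives an oxidation state of +5 for tantalum. Group 5 minus oxidation state 5 gives a d⁰ configuration. A d⁰ ion has no crystal-field stabilisation preference between square planar and tetrahedral, so four ligands adopt the sterically favoured tetrahedral geometry. → tetrahedral.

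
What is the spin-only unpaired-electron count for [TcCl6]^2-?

Summing ligand charges against the −2 overall charge gives an oxidation state of +4 for technetium.
Group 7 minus oxidation state 4 gives a d³ configuration.
In an octahedral field the d³ configuration is t₂g³e_g⁰ (only one arrangement possible), giving 3 unpaired electrons.

3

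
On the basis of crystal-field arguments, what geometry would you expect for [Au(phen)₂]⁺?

tetrahedral

Ligand charges: 1,10-phenanthroline is neutral. With an overall charge of +1 the gold centre must be in the +1 oxidation state.
Au sits in group 11, so the d-electron count is 11 − 1 = 10.
Counting donor atoms: 2×1,10-phenanthroline (bidentate) → 4 donors. Coordination number = 4.
A d¹⁰ ion has no crystal-field stabilisation preference between square planar and tetrahedral, so four ligands adopt the sterically favoured tetrahedral geometry.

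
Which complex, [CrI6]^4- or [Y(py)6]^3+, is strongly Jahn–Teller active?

[CrI6]^4-: Summing ligand charges against the −4 overall charge gives an oxidation state of +2 for chromium. Chromium is a group-6 element; Cr(II) is therefore d⁴. Iodide is a weak-field ligand for a first-row metal, so the complex is high-spin. The t₂g³e_g¹ (high-spin) configuration has an unevenly filled e_g set; the Jahn–Teller theorem predicts a tetragonal distortion (typically axial elongation) to lift the degeneracy.
[Y(py)6]^3+: Summing ligand charges against the +3 overall charge gives an oxidation state of +3 for yttrium. Yttrium is a group-3 element; Y(III) is therefore d⁰. The d⁰ configuration leaves the e_g set evenly filled (or empty) — no strong Jahn–Teller driving force.

[CrI6]^4-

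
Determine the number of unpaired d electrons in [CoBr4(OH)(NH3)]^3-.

3

Ligand charges: each bromide is −1; each hydroxide is −1; ammonia is neutral. With an overall charge of −3 the cobalt centre must be in the +2 oxidation state.
Group 9 minus oxidation state 2 gives a d⁷ configuration.
The spin state decides the count: Bromide and hydroxide are weak-field ligands for a first-row metal, so the complex is high-spin.
An octahedral high-spin d⁷ ion is t₂g⁵e_g², giving 3 unpaired electrons.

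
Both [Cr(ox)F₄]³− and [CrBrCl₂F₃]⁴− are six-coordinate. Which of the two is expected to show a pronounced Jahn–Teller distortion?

[Cr(ox)F₄]³−: Ligand charges: each oxalate is −2; each fluoride is −1. With an overall charge of −3 the chromium centre must be in the +3 oxidation state. Group 6 minus oxidation state 3 gives a d³ configuration. The d³ configuration leaves the e_g set evenly filled (or empty) — no strong Jahn–Teller driving force.
[CrBrCl₂F₃]⁴−: Summing ligand charges against the −4 overall charge gives an oxidation state of +2 for chromium. Cr sits in group 6, so the d-electron count is 6 − 2 = 4. Bromide, chloride, and fluoride are weak-field ligands for a first-row metal, so the complex is high-spin. The t₂g³e_g¹ (high-spin) configuration has an unevenly filled e_g set; the Jahn–Teller theorem predicts a tetragonal distortion (typically axial elongation) to lift the degeneracy.

[CrBrCl₂F₃]⁴−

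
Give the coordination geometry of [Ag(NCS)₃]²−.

Ligand charges: each isothiocyanate is −1. With an overall charge of −2 the silver centre must be in the +1 oxidation state.
Silver is a group-11 element; Ag(I) is therefore d¹⁰.
Coordination number: 3.
Three ligands around a d¹⁰ centre minimise repulsion in a trigonal-planar arrangement.

trigonal planar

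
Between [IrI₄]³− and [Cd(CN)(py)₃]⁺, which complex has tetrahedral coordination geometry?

For [IrI₄]³−: Each iodide is −1; balancing the −3 overall charge requires Ir(I). Ir sits in group 9, so the d-electron count is 9 − 1 = 8. A 5d d⁸ ion has a large crystal-field splitting; square planar leaves the high-energy d_{x²−y²} orbital empty and maximises CFSE. → square planar.
For [Cd(CN)(py)₃]⁺: Ligand charges: each cyanide is −1; pyridine is neutral. With an overall charge of +1 the cadmium centre must be in the +2 oxidation state. Cd sits in group 12, so the d-electron count is 12 − 2 = 10. A d¹⁰ ion has no crystal-field stabilisation preference between square planar and tetrahedral, so four ligands adopt the sterically favoured tetrahedral geometry. → tetrahedral.

[Cd(CN)(py)₃]⁺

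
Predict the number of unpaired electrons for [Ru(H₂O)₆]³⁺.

Summing ligand charges against the +3 overall charge gives an oxidation state of +3 for ruthenium.
Group 8 minus oxidation state 3 gives a d⁵ configuration.
The spin state decides the count: a 4d ion has a large Δₒ and is invariably low-spin.
An octahedral low-spin d⁵ ion is t₂g⁵e_g⁰, giving 1 unpaired electron.

1 unpaired electron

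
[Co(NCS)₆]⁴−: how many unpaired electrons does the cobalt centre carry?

3 unpaired electrons

Each isothiocyanate is −1; balancing the −4 overall charge requires Co(II).
Co sits in group 9, so the d-electron count is 9 − 2 = 7.
The spin state decides the count: Isothiocyanate is a weak-field ligand for a first-row metal, so the complex is high-spin.
An octahedral high-spin d⁷ ion is t₂g⁵e_g², giving 3 unpaired electrons.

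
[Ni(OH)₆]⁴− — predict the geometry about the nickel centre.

Each hydroxide is −1; balancing the −4 overall charge requires Ni(II).
Group 10 minus oxidation state 2 gives a d⁸ configuration.
Coordination number: 6.
Six donors around a single metal centre give an octahedral coordination sphere.

octahedral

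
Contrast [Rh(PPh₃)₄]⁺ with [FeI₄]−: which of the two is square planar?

[Rh(PPh₃)₄]⁺

For [Rh(PPh₃)₄]⁺: Ligand charges: triphenylphosphine is neutral. With an overall charge of +1 the rhodium centre must be in the +1 oxidation state. Rhodium is a group-9 element; Rh(I) is therefore d⁸. A 4d d⁸ ion has a large crystal-field splitting; square planar leaves the high-energy d_{x²−y²} orbital empty and maximises CFSE. → square planar.
For [FeI₄]−: Each iodide is −1; balancing the −1 overall charge requires Fe(III). Group 8 minus oxidation state 3 gives a d⁵ configuration. A high-spin d⁵ ion has zero CFSE in either geometry, so four ligands adopt the sterically favoured tetrahedral geometry. → tetrahedral.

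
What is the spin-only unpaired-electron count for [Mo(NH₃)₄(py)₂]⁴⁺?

Summing ligand charges against the +4 overall charge gives an oxidation state of +4 for molybdenum.
Mo sits in group 6, so the d-electron count is 6 − 4 = 2.
In an octahedral field the d² configuration is t₂g²e_g⁰ (only one arrangement possible), giving 2 unpaired electrons.

2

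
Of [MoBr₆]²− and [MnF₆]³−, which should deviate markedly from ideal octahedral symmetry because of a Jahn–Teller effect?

[MnF₆]³−

[MoBr₆]²−: Ligand charges: each bromide is −1. With an overall charge of −2 the molybdenum centre must be in the +4 oxidation state. Molybdenum is a group-6 element; Mo(IV) is therefore d². The d² configuration leaves the e_g set evenly filled (or empty) — no strong Jahn–Teller driving force.
[MnF₆]³−: Ligand charges: each fluoride is −1. With an overall charge of −3 the manganese centre must be in the +3 oxidation state. Manganese is a group-7 element; Mn(III) is therefore d⁴. Fluoride is a weak-field ligand for a first-row metal, so the complex is high-spin. The t₂g³e_g¹ (high-spin) configuration has an unevenly filled e_g set; the Jahn–Teller theorem predicts a tetragonal distortion (typically axial elongation) to lift the degeneracy.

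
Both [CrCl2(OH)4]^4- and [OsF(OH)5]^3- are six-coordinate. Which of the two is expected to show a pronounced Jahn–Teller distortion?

[CrCl2(OH)4]^4-

[CrCl2(OH)4]^4-: Each chloride is −1; each hydroxide is −1; balancing the −4 overall charge requires Cr(II). Chromium is a group-6 element; Cr(II) is therefore d⁴. Chloride and hydroxide are weak-field ligands for a first-row metal, so the complex is high-spin. The t₂g³e_g¹ (high-spin) configuration has an unevenly filled e_g set; the Jahn–Teller theorem predicts a tetragonal distortion (typically axial elongation) to lift the degeneracy.
[OsF(OH)5]^3-: Ligand charges: each fluoride is −1; each hydroxide is −1. With an overall charge of −3 the osmium centre must be in the +3 oxidation state. Group 8 minus oxidation state 3 gives a d⁵ configuration. A 5d ion has a large Δₒ and is invariably low-spin. The d⁵ configuration leaves the e_g set evenly filled (or empty) — no strong Jahn–Teller driving force.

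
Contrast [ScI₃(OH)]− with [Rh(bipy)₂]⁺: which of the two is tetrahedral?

[ScI₃(OH)]−

For [ScI₃(OH)]−: Summing ligand charges against the −1 overall charge gives an oxidation state of +3 for scandium. Sc sits in group 3, so the d-electron count is 3 − 3 = 0. A d⁰ ion has no crystal-field stabilisation preference between square planar and tetrahedral, so four ligands adopt the sterically favoured tetrahedral geometry. → tetrahedral.
For [Rh(bipy)₂]⁺: Summing ligand charges against the +1 overall charge gives an oxidation state of +1 for rhodium. Rhodium is a group-9 element; Rh(I) is therefore d⁸. A 4d d⁸ ion has a large crystal-field splitting; square planar leaves the high-energy d_{x²−y²} orbital empty and maximises CFSE. → square planar.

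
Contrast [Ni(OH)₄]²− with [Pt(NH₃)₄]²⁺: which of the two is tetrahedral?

For [Ni(OH)₄]²−: Summing ligand charges against the −2 overall charge gives an oxidation state of +2 for nickel. Ni sits in group 10, so the d-electron count is 10 − 2 = 8. Hydroxide is a weak-field ligand. With weak-field ligands the CFSE gain from square planar is small, so a 3d d⁸ ion takes the sterically preferred tetrahedral geometry. → tetrahedral.
For [Pt(NH₃)₄]²⁺: Summing ligand charges against the +2 overall charge gives an oxidation state of +2 for platinum. Pt sits in group 10, so the d-electron count is 10 − 2 = 8. A 5d d⁸ ion has a large crystal-field splitting; square planar leaves the high-energy d_{x²−y²} orbital empty and maximises CFSE. → square planar.

[Ni(OH)₄]²−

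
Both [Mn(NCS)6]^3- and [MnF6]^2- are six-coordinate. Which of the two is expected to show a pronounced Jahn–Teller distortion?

[Mn(NCS)6]^3-

[Mn(NCS)6]^3-: Summing ligand charges against the −3 overall charge gives an oxidation state of +3 for manganese. Manganese is a group-7 element; Mn(III) is therefore d⁴. Isothiocyanate is a weak-field ligand for a first-row metal, so the complex is high-spin. The t₂g³e_g¹ (high-spin) configuration has an unevenly filled e_g set; the Jahn–Teller theorem predicts a tetragonal distortion (typically axial elongation) to lift the degeneracy.
[MnF6]^2-: Each fluoride is −1; balancing the −2 overall charge requires Mn(IV). Manganese is a group-7 element; Mn(IV) is therefore d³. The d³ configuration leaves the e_g set evenly filled (or empty) — no strong Jahn–Teller driving force.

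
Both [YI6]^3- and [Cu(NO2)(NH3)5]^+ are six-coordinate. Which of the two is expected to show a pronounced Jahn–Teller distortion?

[YI6]^3-: Each iodide is −1; balancing the −3 overall charge requires Y(III). Group 3 minus oxidation state 3 gives a d⁰ configuration. The d⁰ configuration leaves the e_g set evenly filled (or empty) — no strong Jahn–Teller driving force.
[Cu(NO2)(NH3)5]^+: Summing ligand charges against the +1 overall charge gives an oxidation state of +2 for copper. Cu sits in group 11, so the d-electron count is 11 − 2 = 9. The t₂g⁶e_g³ configuration has an unevenly filled e_g set; the Jahn–Teller theorem predicts a tetragonal distortion (typically axial elongation) to lift the degeneracy.

[Cu(NO2)(NH3)5]^+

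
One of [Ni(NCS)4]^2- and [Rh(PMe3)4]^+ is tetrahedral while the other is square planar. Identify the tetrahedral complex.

[Ni(NCS)4]^2-

For [Ni(NCS)4]^2-: Ligand charges: each isothiocyanate is −1. With an overall charge of −2 the nickel centre must be in the +2 oxidation state. Ni sits in group 10, so the d-electron count is 10 − 2 = 8. Isothiocyanate is a weak-field ligand. With weak-field ligands the CFSE gain from square planar is small, so a 3d d⁸ ion takes the sterically preferred tetrahedral geometry. → tetrahedral.
For [Rh(PMe3)4]^+: Trimethylphosphine is neutral; balancing the +1 overall charge requires Rh(I). Group 9 minus oxidation state 1 gives a d⁸ configuration. A 4d d⁸ ion has a large crystal-field splitting; square planar leaves the high-energy d_{x²−y²} orbital empty and maximises CFSE. → square planar.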